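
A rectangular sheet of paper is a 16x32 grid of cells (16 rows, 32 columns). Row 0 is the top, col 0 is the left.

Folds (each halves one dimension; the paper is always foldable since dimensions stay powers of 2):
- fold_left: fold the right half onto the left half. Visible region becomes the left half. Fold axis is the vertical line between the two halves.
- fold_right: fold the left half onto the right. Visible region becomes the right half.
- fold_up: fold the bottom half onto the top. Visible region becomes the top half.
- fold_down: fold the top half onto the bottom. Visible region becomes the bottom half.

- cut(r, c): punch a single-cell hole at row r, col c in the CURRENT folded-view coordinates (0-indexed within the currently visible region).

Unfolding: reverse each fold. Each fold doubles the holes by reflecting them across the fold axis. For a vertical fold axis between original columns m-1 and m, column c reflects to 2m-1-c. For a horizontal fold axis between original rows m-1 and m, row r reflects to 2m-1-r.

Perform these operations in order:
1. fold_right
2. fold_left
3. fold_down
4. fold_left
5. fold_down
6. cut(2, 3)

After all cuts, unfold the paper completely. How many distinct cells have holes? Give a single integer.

Answer: 32

Derivation:
Op 1 fold_right: fold axis v@16; visible region now rows[0,16) x cols[16,32) = 16x16
Op 2 fold_left: fold axis v@24; visible region now rows[0,16) x cols[16,24) = 16x8
Op 3 fold_down: fold axis h@8; visible region now rows[8,16) x cols[16,24) = 8x8
Op 4 fold_left: fold axis v@20; visible region now rows[8,16) x cols[16,20) = 8x4
Op 5 fold_down: fold axis h@12; visible region now rows[12,16) x cols[16,20) = 4x4
Op 6 cut(2, 3): punch at orig (14,19); cuts so far [(14, 19)]; region rows[12,16) x cols[16,20) = 4x4
Unfold 1 (reflect across h@12): 2 holes -> [(9, 19), (14, 19)]
Unfold 2 (reflect across v@20): 4 holes -> [(9, 19), (9, 20), (14, 19), (14, 20)]
Unfold 3 (reflect across h@8): 8 holes -> [(1, 19), (1, 20), (6, 19), (6, 20), (9, 19), (9, 20), (14, 19), (14, 20)]
Unfold 4 (reflect across v@24): 16 holes -> [(1, 19), (1, 20), (1, 27), (1, 28), (6, 19), (6, 20), (6, 27), (6, 28), (9, 19), (9, 20), (9, 27), (9, 28), (14, 19), (14, 20), (14, 27), (14, 28)]
Unfold 5 (reflect across v@16): 32 holes -> [(1, 3), (1, 4), (1, 11), (1, 12), (1, 19), (1, 20), (1, 27), (1, 28), (6, 3), (6, 4), (6, 11), (6, 12), (6, 19), (6, 20), (6, 27), (6, 28), (9, 3), (9, 4), (9, 11), (9, 12), (9, 19), (9, 20), (9, 27), (9, 28), (14, 3), (14, 4), (14, 11), (14, 12), (14, 19), (14, 20), (14, 27), (14, 28)]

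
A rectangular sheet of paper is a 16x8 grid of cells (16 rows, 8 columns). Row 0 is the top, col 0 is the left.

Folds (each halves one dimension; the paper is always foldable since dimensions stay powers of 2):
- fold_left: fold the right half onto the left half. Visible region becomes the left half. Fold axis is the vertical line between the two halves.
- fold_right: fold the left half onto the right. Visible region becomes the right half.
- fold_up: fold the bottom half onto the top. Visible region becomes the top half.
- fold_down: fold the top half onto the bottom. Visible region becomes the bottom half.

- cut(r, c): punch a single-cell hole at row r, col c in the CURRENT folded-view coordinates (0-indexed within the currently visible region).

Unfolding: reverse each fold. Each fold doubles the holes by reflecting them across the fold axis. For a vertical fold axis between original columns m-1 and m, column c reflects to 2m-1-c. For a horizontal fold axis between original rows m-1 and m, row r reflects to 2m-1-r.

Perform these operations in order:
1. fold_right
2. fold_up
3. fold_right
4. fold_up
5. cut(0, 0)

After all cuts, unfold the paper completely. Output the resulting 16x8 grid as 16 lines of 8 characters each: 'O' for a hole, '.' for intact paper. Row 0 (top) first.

Answer: .OO..OO.
........
........
........
........
........
........
.OO..OO.
.OO..OO.
........
........
........
........
........
........
.OO..OO.

Derivation:
Op 1 fold_right: fold axis v@4; visible region now rows[0,16) x cols[4,8) = 16x4
Op 2 fold_up: fold axis h@8; visible region now rows[0,8) x cols[4,8) = 8x4
Op 3 fold_right: fold axis v@6; visible region now rows[0,8) x cols[6,8) = 8x2
Op 4 fold_up: fold axis h@4; visible region now rows[0,4) x cols[6,8) = 4x2
Op 5 cut(0, 0): punch at orig (0,6); cuts so far [(0, 6)]; region rows[0,4) x cols[6,8) = 4x2
Unfold 1 (reflect across h@4): 2 holes -> [(0, 6), (7, 6)]
Unfold 2 (reflect across v@6): 4 holes -> [(0, 5), (0, 6), (7, 5), (7, 6)]
Unfold 3 (reflect across h@8): 8 holes -> [(0, 5), (0, 6), (7, 5), (7, 6), (8, 5), (8, 6), (15, 5), (15, 6)]
Unfold 4 (reflect across v@4): 16 holes -> [(0, 1), (0, 2), (0, 5), (0, 6), (7, 1), (7, 2), (7, 5), (7, 6), (8, 1), (8, 2), (8, 5), (8, 6), (15, 1), (15, 2), (15, 5), (15, 6)]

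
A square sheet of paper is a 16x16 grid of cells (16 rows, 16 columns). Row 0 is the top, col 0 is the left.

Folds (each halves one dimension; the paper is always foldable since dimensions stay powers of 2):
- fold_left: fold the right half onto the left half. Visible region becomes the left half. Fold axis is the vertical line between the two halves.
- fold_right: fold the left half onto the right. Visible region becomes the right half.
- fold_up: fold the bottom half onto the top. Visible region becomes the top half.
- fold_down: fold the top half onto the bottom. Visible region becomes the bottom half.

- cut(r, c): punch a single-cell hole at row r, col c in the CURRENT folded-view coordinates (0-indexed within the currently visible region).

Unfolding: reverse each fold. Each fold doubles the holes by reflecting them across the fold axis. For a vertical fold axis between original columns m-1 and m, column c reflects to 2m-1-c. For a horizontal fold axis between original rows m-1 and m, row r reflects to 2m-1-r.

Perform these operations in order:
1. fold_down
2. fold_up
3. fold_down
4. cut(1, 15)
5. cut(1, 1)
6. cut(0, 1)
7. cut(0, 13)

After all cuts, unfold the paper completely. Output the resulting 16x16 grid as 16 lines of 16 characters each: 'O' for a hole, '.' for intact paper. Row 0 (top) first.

Op 1 fold_down: fold axis h@8; visible region now rows[8,16) x cols[0,16) = 8x16
Op 2 fold_up: fold axis h@12; visible region now rows[8,12) x cols[0,16) = 4x16
Op 3 fold_down: fold axis h@10; visible region now rows[10,12) x cols[0,16) = 2x16
Op 4 cut(1, 15): punch at orig (11,15); cuts so far [(11, 15)]; region rows[10,12) x cols[0,16) = 2x16
Op 5 cut(1, 1): punch at orig (11,1); cuts so far [(11, 1), (11, 15)]; region rows[10,12) x cols[0,16) = 2x16
Op 6 cut(0, 1): punch at orig (10,1); cuts so far [(10, 1), (11, 1), (11, 15)]; region rows[10,12) x cols[0,16) = 2x16
Op 7 cut(0, 13): punch at orig (10,13); cuts so far [(10, 1), (10, 13), (11, 1), (11, 15)]; region rows[10,12) x cols[0,16) = 2x16
Unfold 1 (reflect across h@10): 8 holes -> [(8, 1), (8, 15), (9, 1), (9, 13), (10, 1), (10, 13), (11, 1), (11, 15)]
Unfold 2 (reflect across h@12): 16 holes -> [(8, 1), (8, 15), (9, 1), (9, 13), (10, 1), (10, 13), (11, 1), (11, 15), (12, 1), (12, 15), (13, 1), (13, 13), (14, 1), (14, 13), (15, 1), (15, 15)]
Unfold 3 (reflect across h@8): 32 holes -> [(0, 1), (0, 15), (1, 1), (1, 13), (2, 1), (2, 13), (3, 1), (3, 15), (4, 1), (4, 15), (5, 1), (5, 13), (6, 1), (6, 13), (7, 1), (7, 15), (8, 1), (8, 15), (9, 1), (9, 13), (10, 1), (10, 13), (11, 1), (11, 15), (12, 1), (12, 15), (13, 1), (13, 13), (14, 1), (14, 13), (15, 1), (15, 15)]

Answer: .O.............O
.O...........O..
.O...........O..
.O.............O
.O.............O
.O...........O..
.O...........O..
.O.............O
.O.............O
.O...........O..
.O...........O..
.O.............O
.O.............O
.O...........O..
.O...........O..
.O.............O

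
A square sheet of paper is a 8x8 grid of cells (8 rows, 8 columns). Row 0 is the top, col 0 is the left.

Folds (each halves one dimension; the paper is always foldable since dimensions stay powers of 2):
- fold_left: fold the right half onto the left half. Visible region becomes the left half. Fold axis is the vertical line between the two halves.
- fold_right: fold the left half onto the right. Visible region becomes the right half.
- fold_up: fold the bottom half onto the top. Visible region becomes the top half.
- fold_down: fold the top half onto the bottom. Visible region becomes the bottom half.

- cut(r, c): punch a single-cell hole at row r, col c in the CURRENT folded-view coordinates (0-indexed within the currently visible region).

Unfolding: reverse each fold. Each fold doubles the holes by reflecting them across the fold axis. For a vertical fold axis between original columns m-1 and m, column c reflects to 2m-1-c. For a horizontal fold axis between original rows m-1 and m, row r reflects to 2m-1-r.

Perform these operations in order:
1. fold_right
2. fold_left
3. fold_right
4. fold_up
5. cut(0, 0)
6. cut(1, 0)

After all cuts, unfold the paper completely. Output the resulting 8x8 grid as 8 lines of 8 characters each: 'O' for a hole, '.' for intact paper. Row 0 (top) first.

Answer: OOOOOOOO
OOOOOOOO
........
........
........
........
OOOOOOOO
OOOOOOOO

Derivation:
Op 1 fold_right: fold axis v@4; visible region now rows[0,8) x cols[4,8) = 8x4
Op 2 fold_left: fold axis v@6; visible region now rows[0,8) x cols[4,6) = 8x2
Op 3 fold_right: fold axis v@5; visible region now rows[0,8) x cols[5,6) = 8x1
Op 4 fold_up: fold axis h@4; visible region now rows[0,4) x cols[5,6) = 4x1
Op 5 cut(0, 0): punch at orig (0,5); cuts so far [(0, 5)]; region rows[0,4) x cols[5,6) = 4x1
Op 6 cut(1, 0): punch at orig (1,5); cuts so far [(0, 5), (1, 5)]; region rows[0,4) x cols[5,6) = 4x1
Unfold 1 (reflect across h@4): 4 holes -> [(0, 5), (1, 5), (6, 5), (7, 5)]
Unfold 2 (reflect across v@5): 8 holes -> [(0, 4), (0, 5), (1, 4), (1, 5), (6, 4), (6, 5), (7, 4), (7, 5)]
Unfold 3 (reflect across v@6): 16 holes -> [(0, 4), (0, 5), (0, 6), (0, 7), (1, 4), (1, 5), (1, 6), (1, 7), (6, 4), (6, 5), (6, 6), (6, 7), (7, 4), (7, 5), (7, 6), (7, 7)]
Unfold 4 (reflect across v@4): 32 holes -> [(0, 0), (0, 1), (0, 2), (0, 3), (0, 4), (0, 5), (0, 6), (0, 7), (1, 0), (1, 1), (1, 2), (1, 3), (1, 4), (1, 5), (1, 6), (1, 7), (6, 0), (6, 1), (6, 2), (6, 3), (6, 4), (6, 5), (6, 6), (6, 7), (7, 0), (7, 1), (7, 2), (7, 3), (7, 4), (7, 5), (7, 6), (7, 7)]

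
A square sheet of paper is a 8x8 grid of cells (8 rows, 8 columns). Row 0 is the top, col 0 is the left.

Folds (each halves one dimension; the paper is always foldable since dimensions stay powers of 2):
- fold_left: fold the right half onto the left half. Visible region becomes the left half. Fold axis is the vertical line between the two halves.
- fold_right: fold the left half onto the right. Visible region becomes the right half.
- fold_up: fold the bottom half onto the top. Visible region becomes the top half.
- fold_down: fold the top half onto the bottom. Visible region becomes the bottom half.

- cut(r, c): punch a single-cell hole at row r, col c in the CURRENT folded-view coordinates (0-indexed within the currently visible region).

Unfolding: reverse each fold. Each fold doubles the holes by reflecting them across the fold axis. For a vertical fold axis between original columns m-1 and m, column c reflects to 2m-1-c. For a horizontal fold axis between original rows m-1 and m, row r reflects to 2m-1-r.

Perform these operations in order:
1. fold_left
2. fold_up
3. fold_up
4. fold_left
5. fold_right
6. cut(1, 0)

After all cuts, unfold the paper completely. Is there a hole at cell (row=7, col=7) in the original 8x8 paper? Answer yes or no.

Answer: no

Derivation:
Op 1 fold_left: fold axis v@4; visible region now rows[0,8) x cols[0,4) = 8x4
Op 2 fold_up: fold axis h@4; visible region now rows[0,4) x cols[0,4) = 4x4
Op 3 fold_up: fold axis h@2; visible region now rows[0,2) x cols[0,4) = 2x4
Op 4 fold_left: fold axis v@2; visible region now rows[0,2) x cols[0,2) = 2x2
Op 5 fold_right: fold axis v@1; visible region now rows[0,2) x cols[1,2) = 2x1
Op 6 cut(1, 0): punch at orig (1,1); cuts so far [(1, 1)]; region rows[0,2) x cols[1,2) = 2x1
Unfold 1 (reflect across v@1): 2 holes -> [(1, 0), (1, 1)]
Unfold 2 (reflect across v@2): 4 holes -> [(1, 0), (1, 1), (1, 2), (1, 3)]
Unfold 3 (reflect across h@2): 8 holes -> [(1, 0), (1, 1), (1, 2), (1, 3), (2, 0), (2, 1), (2, 2), (2, 3)]
Unfold 4 (reflect across h@4): 16 holes -> [(1, 0), (1, 1), (1, 2), (1, 3), (2, 0), (2, 1), (2, 2), (2, 3), (5, 0), (5, 1), (5, 2), (5, 3), (6, 0), (6, 1), (6, 2), (6, 3)]
Unfold 5 (reflect across v@4): 32 holes -> [(1, 0), (1, 1), (1, 2), (1, 3), (1, 4), (1, 5), (1, 6), (1, 7), (2, 0), (2, 1), (2, 2), (2, 3), (2, 4), (2, 5), (2, 6), (2, 7), (5, 0), (5, 1), (5, 2), (5, 3), (5, 4), (5, 5), (5, 6), (5, 7), (6, 0), (6, 1), (6, 2), (6, 3), (6, 4), (6, 5), (6, 6), (6, 7)]
Holes: [(1, 0), (1, 1), (1, 2), (1, 3), (1, 4), (1, 5), (1, 6), (1, 7), (2, 0), (2, 1), (2, 2), (2, 3), (2, 4), (2, 5), (2, 6), (2, 7), (5, 0), (5, 1), (5, 2), (5, 3), (5, 4), (5, 5), (5, 6), (5, 7), (6, 0), (6, 1), (6, 2), (6, 3), (6, 4), (6, 5), (6, 6), (6, 7)]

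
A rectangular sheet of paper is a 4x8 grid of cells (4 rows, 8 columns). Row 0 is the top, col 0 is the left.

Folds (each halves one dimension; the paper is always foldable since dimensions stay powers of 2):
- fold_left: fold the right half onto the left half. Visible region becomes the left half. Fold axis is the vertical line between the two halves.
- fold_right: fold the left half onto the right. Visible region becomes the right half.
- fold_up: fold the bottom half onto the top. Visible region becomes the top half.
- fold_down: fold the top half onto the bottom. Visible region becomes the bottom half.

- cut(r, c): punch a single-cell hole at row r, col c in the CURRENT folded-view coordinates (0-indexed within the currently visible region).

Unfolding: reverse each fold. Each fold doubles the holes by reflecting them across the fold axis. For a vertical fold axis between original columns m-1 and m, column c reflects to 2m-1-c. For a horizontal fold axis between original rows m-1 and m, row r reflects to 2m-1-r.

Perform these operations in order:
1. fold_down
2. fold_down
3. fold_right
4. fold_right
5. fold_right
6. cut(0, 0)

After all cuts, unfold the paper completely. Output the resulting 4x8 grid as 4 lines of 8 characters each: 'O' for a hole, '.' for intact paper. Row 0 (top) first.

Op 1 fold_down: fold axis h@2; visible region now rows[2,4) x cols[0,8) = 2x8
Op 2 fold_down: fold axis h@3; visible region now rows[3,4) x cols[0,8) = 1x8
Op 3 fold_right: fold axis v@4; visible region now rows[3,4) x cols[4,8) = 1x4
Op 4 fold_right: fold axis v@6; visible region now rows[3,4) x cols[6,8) = 1x2
Op 5 fold_right: fold axis v@7; visible region now rows[3,4) x cols[7,8) = 1x1
Op 6 cut(0, 0): punch at orig (3,7); cuts so far [(3, 7)]; region rows[3,4) x cols[7,8) = 1x1
Unfold 1 (reflect across v@7): 2 holes -> [(3, 6), (3, 7)]
Unfold 2 (reflect across v@6): 4 holes -> [(3, 4), (3, 5), (3, 6), (3, 7)]
Unfold 3 (reflect across v@4): 8 holes -> [(3, 0), (3, 1), (3, 2), (3, 3), (3, 4), (3, 5), (3, 6), (3, 7)]
Unfold 4 (reflect across h@3): 16 holes -> [(2, 0), (2, 1), (2, 2), (2, 3), (2, 4), (2, 5), (2, 6), (2, 7), (3, 0), (3, 1), (3, 2), (3, 3), (3, 4), (3, 5), (3, 6), (3, 7)]
Unfold 5 (reflect across h@2): 32 holes -> [(0, 0), (0, 1), (0, 2), (0, 3), (0, 4), (0, 5), (0, 6), (0, 7), (1, 0), (1, 1), (1, 2), (1, 3), (1, 4), (1, 5), (1, 6), (1, 7), (2, 0), (2, 1), (2, 2), (2, 3), (2, 4), (2, 5), (2, 6), (2, 7), (3, 0), (3, 1), (3, 2), (3, 3), (3, 4), (3, 5), (3, 6), (3, 7)]

Answer: OOOOOOOO
OOOOOOOO
OOOOOOOO
OOOOOOOO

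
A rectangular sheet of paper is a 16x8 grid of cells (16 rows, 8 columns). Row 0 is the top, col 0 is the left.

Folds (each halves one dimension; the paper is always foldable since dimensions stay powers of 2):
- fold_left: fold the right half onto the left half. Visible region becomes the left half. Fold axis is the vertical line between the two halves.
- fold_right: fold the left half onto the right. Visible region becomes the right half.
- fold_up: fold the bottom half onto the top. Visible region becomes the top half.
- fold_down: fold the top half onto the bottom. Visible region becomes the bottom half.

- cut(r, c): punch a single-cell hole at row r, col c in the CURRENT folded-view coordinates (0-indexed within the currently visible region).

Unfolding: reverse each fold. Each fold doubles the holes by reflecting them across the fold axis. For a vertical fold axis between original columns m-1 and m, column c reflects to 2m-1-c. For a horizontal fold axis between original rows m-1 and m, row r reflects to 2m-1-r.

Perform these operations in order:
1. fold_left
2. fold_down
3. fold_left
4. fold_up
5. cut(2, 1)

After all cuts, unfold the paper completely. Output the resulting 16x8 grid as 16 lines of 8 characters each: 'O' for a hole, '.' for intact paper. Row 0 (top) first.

Op 1 fold_left: fold axis v@4; visible region now rows[0,16) x cols[0,4) = 16x4
Op 2 fold_down: fold axis h@8; visible region now rows[8,16) x cols[0,4) = 8x4
Op 3 fold_left: fold axis v@2; visible region now rows[8,16) x cols[0,2) = 8x2
Op 4 fold_up: fold axis h@12; visible region now rows[8,12) x cols[0,2) = 4x2
Op 5 cut(2, 1): punch at orig (10,1); cuts so far [(10, 1)]; region rows[8,12) x cols[0,2) = 4x2
Unfold 1 (reflect across h@12): 2 holes -> [(10, 1), (13, 1)]
Unfold 2 (reflect across v@2): 4 holes -> [(10, 1), (10, 2), (13, 1), (13, 2)]
Unfold 3 (reflect across h@8): 8 holes -> [(2, 1), (2, 2), (5, 1), (5, 2), (10, 1), (10, 2), (13, 1), (13, 2)]
Unfold 4 (reflect across v@4): 16 holes -> [(2, 1), (2, 2), (2, 5), (2, 6), (5, 1), (5, 2), (5, 5), (5, 6), (10, 1), (10, 2), (10, 5), (10, 6), (13, 1), (13, 2), (13, 5), (13, 6)]

Answer: ........
........
.OO..OO.
........
........
.OO..OO.
........
........
........
........
.OO..OO.
........
........
.OO..OO.
........
........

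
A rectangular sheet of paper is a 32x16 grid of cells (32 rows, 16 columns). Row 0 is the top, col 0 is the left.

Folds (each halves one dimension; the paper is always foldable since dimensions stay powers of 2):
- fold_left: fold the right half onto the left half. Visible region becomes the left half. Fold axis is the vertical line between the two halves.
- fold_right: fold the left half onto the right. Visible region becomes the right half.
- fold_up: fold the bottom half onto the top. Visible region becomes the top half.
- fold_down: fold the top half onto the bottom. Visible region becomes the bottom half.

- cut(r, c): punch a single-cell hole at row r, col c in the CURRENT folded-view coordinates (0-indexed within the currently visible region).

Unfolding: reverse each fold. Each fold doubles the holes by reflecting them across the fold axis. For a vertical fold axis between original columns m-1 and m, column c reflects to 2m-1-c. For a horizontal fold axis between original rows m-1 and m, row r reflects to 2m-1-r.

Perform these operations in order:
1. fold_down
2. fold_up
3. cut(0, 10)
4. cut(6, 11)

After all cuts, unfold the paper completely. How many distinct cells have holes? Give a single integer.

Answer: 8

Derivation:
Op 1 fold_down: fold axis h@16; visible region now rows[16,32) x cols[0,16) = 16x16
Op 2 fold_up: fold axis h@24; visible region now rows[16,24) x cols[0,16) = 8x16
Op 3 cut(0, 10): punch at orig (16,10); cuts so far [(16, 10)]; region rows[16,24) x cols[0,16) = 8x16
Op 4 cut(6, 11): punch at orig (22,11); cuts so far [(16, 10), (22, 11)]; region rows[16,24) x cols[0,16) = 8x16
Unfold 1 (reflect across h@24): 4 holes -> [(16, 10), (22, 11), (25, 11), (31, 10)]
Unfold 2 (reflect across h@16): 8 holes -> [(0, 10), (6, 11), (9, 11), (15, 10), (16, 10), (22, 11), (25, 11), (31, 10)]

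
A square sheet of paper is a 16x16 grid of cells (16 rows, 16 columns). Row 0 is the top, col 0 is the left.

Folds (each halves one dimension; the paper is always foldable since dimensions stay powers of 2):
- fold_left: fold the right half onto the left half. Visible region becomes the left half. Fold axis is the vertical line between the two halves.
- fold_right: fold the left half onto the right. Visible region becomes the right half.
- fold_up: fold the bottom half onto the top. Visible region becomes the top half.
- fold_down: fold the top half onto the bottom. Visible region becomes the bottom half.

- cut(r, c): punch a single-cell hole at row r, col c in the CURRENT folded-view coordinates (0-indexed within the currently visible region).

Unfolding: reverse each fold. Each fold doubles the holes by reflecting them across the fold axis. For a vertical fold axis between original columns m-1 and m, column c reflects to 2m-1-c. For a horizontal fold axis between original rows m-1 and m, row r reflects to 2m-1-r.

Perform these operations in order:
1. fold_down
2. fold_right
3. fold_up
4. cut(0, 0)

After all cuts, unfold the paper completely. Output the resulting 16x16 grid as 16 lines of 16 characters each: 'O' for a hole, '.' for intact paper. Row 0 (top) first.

Op 1 fold_down: fold axis h@8; visible region now rows[8,16) x cols[0,16) = 8x16
Op 2 fold_right: fold axis v@8; visible region now rows[8,16) x cols[8,16) = 8x8
Op 3 fold_up: fold axis h@12; visible region now rows[8,12) x cols[8,16) = 4x8
Op 4 cut(0, 0): punch at orig (8,8); cuts so far [(8, 8)]; region rows[8,12) x cols[8,16) = 4x8
Unfold 1 (reflect across h@12): 2 holes -> [(8, 8), (15, 8)]
Unfold 2 (reflect across v@8): 4 holes -> [(8, 7), (8, 8), (15, 7), (15, 8)]
Unfold 3 (reflect across h@8): 8 holes -> [(0, 7), (0, 8), (7, 7), (7, 8), (8, 7), (8, 8), (15, 7), (15, 8)]

Answer: .......OO.......
................
................
................
................
................
................
.......OO.......
.......OO.......
................
................
................
................
................
................
.......OO.......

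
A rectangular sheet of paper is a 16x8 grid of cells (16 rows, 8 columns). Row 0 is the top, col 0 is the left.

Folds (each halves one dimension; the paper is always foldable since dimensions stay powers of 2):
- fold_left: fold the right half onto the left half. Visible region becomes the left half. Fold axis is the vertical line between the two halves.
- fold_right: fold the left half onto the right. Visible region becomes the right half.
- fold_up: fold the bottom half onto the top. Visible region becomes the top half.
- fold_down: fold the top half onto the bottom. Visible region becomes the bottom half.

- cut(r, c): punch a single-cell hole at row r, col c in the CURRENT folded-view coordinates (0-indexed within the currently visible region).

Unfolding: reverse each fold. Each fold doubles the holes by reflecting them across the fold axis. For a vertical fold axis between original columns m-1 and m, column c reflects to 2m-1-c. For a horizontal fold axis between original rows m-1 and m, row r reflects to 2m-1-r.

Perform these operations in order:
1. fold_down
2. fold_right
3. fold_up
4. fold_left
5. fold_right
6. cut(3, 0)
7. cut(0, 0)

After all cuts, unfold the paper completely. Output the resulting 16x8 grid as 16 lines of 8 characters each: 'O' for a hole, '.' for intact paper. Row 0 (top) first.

Answer: OOOOOOOO
........
........
OOOOOOOO
OOOOOOOO
........
........
OOOOOOOO
OOOOOOOO
........
........
OOOOOOOO
OOOOOOOO
........
........
OOOOOOOO

Derivation:
Op 1 fold_down: fold axis h@8; visible region now rows[8,16) x cols[0,8) = 8x8
Op 2 fold_right: fold axis v@4; visible region now rows[8,16) x cols[4,8) = 8x4
Op 3 fold_up: fold axis h@12; visible region now rows[8,12) x cols[4,8) = 4x4
Op 4 fold_left: fold axis v@6; visible region now rows[8,12) x cols[4,6) = 4x2
Op 5 fold_right: fold axis v@5; visible region now rows[8,12) x cols[5,6) = 4x1
Op 6 cut(3, 0): punch at orig (11,5); cuts so far [(11, 5)]; region rows[8,12) x cols[5,6) = 4x1
Op 7 cut(0, 0): punch at orig (8,5); cuts so far [(8, 5), (11, 5)]; region rows[8,12) x cols[5,6) = 4x1
Unfold 1 (reflect across v@5): 4 holes -> [(8, 4), (8, 5), (11, 4), (11, 5)]
Unfold 2 (reflect across v@6): 8 holes -> [(8, 4), (8, 5), (8, 6), (8, 7), (11, 4), (11, 5), (11, 6), (11, 7)]
Unfold 3 (reflect across h@12): 16 holes -> [(8, 4), (8, 5), (8, 6), (8, 7), (11, 4), (11, 5), (11, 6), (11, 7), (12, 4), (12, 5), (12, 6), (12, 7), (15, 4), (15, 5), (15, 6), (15, 7)]
Unfold 4 (reflect across v@4): 32 holes -> [(8, 0), (8, 1), (8, 2), (8, 3), (8, 4), (8, 5), (8, 6), (8, 7), (11, 0), (11, 1), (11, 2), (11, 3), (11, 4), (11, 5), (11, 6), (11, 7), (12, 0), (12, 1), (12, 2), (12, 3), (12, 4), (12, 5), (12, 6), (12, 7), (15, 0), (15, 1), (15, 2), (15, 3), (15, 4), (15, 5), (15, 6), (15, 7)]
Unfold 5 (reflect across h@8): 64 holes -> [(0, 0), (0, 1), (0, 2), (0, 3), (0, 4), (0, 5), (0, 6), (0, 7), (3, 0), (3, 1), (3, 2), (3, 3), (3, 4), (3, 5), (3, 6), (3, 7), (4, 0), (4, 1), (4, 2), (4, 3), (4, 4), (4, 5), (4, 6), (4, 7), (7, 0), (7, 1), (7, 2), (7, 3), (7, 4), (7, 5), (7, 6), (7, 7), (8, 0), (8, 1), (8, 2), (8, 3), (8, 4), (8, 5), (8, 6), (8, 7), (11, 0), (11, 1), (11, 2), (11, 3), (11, 4), (11, 5), (11, 6), (11, 7), (12, 0), (12, 1), (12, 2), (12, 3), (12, 4), (12, 5), (12, 6), (12, 7), (15, 0), (15, 1), (15, 2), (15, 3), (15, 4), (15, 5), (15, 6), (15, 7)]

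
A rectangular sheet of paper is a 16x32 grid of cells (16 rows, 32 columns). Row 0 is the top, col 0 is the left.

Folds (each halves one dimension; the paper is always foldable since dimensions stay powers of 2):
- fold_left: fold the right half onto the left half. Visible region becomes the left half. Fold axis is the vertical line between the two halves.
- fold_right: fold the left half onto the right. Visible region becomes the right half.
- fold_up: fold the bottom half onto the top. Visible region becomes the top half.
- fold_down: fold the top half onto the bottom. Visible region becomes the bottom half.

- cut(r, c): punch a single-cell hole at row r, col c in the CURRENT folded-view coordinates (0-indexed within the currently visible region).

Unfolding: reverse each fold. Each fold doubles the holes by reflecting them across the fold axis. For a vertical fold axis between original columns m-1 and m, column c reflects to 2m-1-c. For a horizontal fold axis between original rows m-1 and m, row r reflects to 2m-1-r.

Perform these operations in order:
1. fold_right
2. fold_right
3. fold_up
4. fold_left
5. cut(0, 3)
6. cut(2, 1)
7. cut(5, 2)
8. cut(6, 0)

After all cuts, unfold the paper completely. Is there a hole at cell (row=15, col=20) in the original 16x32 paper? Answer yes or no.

Answer: yes

Derivation:
Op 1 fold_right: fold axis v@16; visible region now rows[0,16) x cols[16,32) = 16x16
Op 2 fold_right: fold axis v@24; visible region now rows[0,16) x cols[24,32) = 16x8
Op 3 fold_up: fold axis h@8; visible region now rows[0,8) x cols[24,32) = 8x8
Op 4 fold_left: fold axis v@28; visible region now rows[0,8) x cols[24,28) = 8x4
Op 5 cut(0, 3): punch at orig (0,27); cuts so far [(0, 27)]; region rows[0,8) x cols[24,28) = 8x4
Op 6 cut(2, 1): punch at orig (2,25); cuts so far [(0, 27), (2, 25)]; region rows[0,8) x cols[24,28) = 8x4
Op 7 cut(5, 2): punch at orig (5,26); cuts so far [(0, 27), (2, 25), (5, 26)]; region rows[0,8) x cols[24,28) = 8x4
Op 8 cut(6, 0): punch at orig (6,24); cuts so far [(0, 27), (2, 25), (5, 26), (6, 24)]; region rows[0,8) x cols[24,28) = 8x4
Unfold 1 (reflect across v@28): 8 holes -> [(0, 27), (0, 28), (2, 25), (2, 30), (5, 26), (5, 29), (6, 24), (6, 31)]
Unfold 2 (reflect across h@8): 16 holes -> [(0, 27), (0, 28), (2, 25), (2, 30), (5, 26), (5, 29), (6, 24), (6, 31), (9, 24), (9, 31), (10, 26), (10, 29), (13, 25), (13, 30), (15, 27), (15, 28)]
Unfold 3 (reflect across v@24): 32 holes -> [(0, 19), (0, 20), (0, 27), (0, 28), (2, 17), (2, 22), (2, 25), (2, 30), (5, 18), (5, 21), (5, 26), (5, 29), (6, 16), (6, 23), (6, 24), (6, 31), (9, 16), (9, 23), (9, 24), (9, 31), (10, 18), (10, 21), (10, 26), (10, 29), (13, 17), (13, 22), (13, 25), (13, 30), (15, 19), (15, 20), (15, 27), (15, 28)]
Unfold 4 (reflect across v@16): 64 holes -> [(0, 3), (0, 4), (0, 11), (0, 12), (0, 19), (0, 20), (0, 27), (0, 28), (2, 1), (2, 6), (2, 9), (2, 14), (2, 17), (2, 22), (2, 25), (2, 30), (5, 2), (5, 5), (5, 10), (5, 13), (5, 18), (5, 21), (5, 26), (5, 29), (6, 0), (6, 7), (6, 8), (6, 15), (6, 16), (6, 23), (6, 24), (6, 31), (9, 0), (9, 7), (9, 8), (9, 15), (9, 16), (9, 23), (9, 24), (9, 31), (10, 2), (10, 5), (10, 10), (10, 13), (10, 18), (10, 21), (10, 26), (10, 29), (13, 1), (13, 6), (13, 9), (13, 14), (13, 17), (13, 22), (13, 25), (13, 30), (15, 3), (15, 4), (15, 11), (15, 12), (15, 19), (15, 20), (15, 27), (15, 28)]
Holes: [(0, 3), (0, 4), (0, 11), (0, 12), (0, 19), (0, 20), (0, 27), (0, 28), (2, 1), (2, 6), (2, 9), (2, 14), (2, 17), (2, 22), (2, 25), (2, 30), (5, 2), (5, 5), (5, 10), (5, 13), (5, 18), (5, 21), (5, 26), (5, 29), (6, 0), (6, 7), (6, 8), (6, 15), (6, 16), (6, 23), (6, 24), (6, 31), (9, 0), (9, 7), (9, 8), (9, 15), (9, 16), (9, 23), (9, 24), (9, 31), (10, 2), (10, 5), (10, 10), (10, 13), (10, 18), (10, 21), (10, 26), (10, 29), (13, 1), (13, 6), (13, 9), (13, 14), (13, 17), (13, 22), (13, 25), (13, 30), (15, 3), (15, 4), (15, 11), (15, 12), (15, 19), (15, 20), (15, 27), (15, 28)]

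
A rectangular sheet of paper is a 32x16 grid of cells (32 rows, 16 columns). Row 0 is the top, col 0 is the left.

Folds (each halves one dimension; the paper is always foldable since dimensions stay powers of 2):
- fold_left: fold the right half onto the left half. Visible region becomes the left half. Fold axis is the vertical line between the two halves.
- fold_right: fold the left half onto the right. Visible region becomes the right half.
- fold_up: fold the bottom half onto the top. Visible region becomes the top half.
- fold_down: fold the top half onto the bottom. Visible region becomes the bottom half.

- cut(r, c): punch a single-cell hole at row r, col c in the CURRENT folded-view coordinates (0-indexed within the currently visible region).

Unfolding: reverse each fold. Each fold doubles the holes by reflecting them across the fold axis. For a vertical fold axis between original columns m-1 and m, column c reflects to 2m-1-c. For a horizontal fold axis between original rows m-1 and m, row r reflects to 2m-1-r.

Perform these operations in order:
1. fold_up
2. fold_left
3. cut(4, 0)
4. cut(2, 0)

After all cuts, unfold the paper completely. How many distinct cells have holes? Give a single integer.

Answer: 8

Derivation:
Op 1 fold_up: fold axis h@16; visible region now rows[0,16) x cols[0,16) = 16x16
Op 2 fold_left: fold axis v@8; visible region now rows[0,16) x cols[0,8) = 16x8
Op 3 cut(4, 0): punch at orig (4,0); cuts so far [(4, 0)]; region rows[0,16) x cols[0,8) = 16x8
Op 4 cut(2, 0): punch at orig (2,0); cuts so far [(2, 0), (4, 0)]; region rows[0,16) x cols[0,8) = 16x8
Unfold 1 (reflect across v@8): 4 holes -> [(2, 0), (2, 15), (4, 0), (4, 15)]
Unfold 2 (reflect across h@16): 8 holes -> [(2, 0), (2, 15), (4, 0), (4, 15), (27, 0), (27, 15), (29, 0), (29, 15)]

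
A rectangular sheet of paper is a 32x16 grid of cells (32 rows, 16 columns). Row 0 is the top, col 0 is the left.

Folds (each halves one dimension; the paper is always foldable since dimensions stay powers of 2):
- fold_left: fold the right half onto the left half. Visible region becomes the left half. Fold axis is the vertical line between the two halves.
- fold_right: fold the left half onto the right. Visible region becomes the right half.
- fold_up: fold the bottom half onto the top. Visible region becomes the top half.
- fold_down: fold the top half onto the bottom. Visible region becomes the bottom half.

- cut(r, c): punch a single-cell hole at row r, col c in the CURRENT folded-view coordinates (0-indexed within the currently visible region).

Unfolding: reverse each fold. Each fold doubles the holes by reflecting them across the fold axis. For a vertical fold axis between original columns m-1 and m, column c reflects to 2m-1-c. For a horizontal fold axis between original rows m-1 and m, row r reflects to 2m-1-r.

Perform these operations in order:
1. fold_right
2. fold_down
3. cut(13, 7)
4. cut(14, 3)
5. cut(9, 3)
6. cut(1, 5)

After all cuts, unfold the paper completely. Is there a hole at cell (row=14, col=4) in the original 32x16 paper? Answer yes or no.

Answer: no

Derivation:
Op 1 fold_right: fold axis v@8; visible region now rows[0,32) x cols[8,16) = 32x8
Op 2 fold_down: fold axis h@16; visible region now rows[16,32) x cols[8,16) = 16x8
Op 3 cut(13, 7): punch at orig (29,15); cuts so far [(29, 15)]; region rows[16,32) x cols[8,16) = 16x8
Op 4 cut(14, 3): punch at orig (30,11); cuts so far [(29, 15), (30, 11)]; region rows[16,32) x cols[8,16) = 16x8
Op 5 cut(9, 3): punch at orig (25,11); cuts so far [(25, 11), (29, 15), (30, 11)]; region rows[16,32) x cols[8,16) = 16x8
Op 6 cut(1, 5): punch at orig (17,13); cuts so far [(17, 13), (25, 11), (29, 15), (30, 11)]; region rows[16,32) x cols[8,16) = 16x8
Unfold 1 (reflect across h@16): 8 holes -> [(1, 11), (2, 15), (6, 11), (14, 13), (17, 13), (25, 11), (29, 15), (30, 11)]
Unfold 2 (reflect across v@8): 16 holes -> [(1, 4), (1, 11), (2, 0), (2, 15), (6, 4), (6, 11), (14, 2), (14, 13), (17, 2), (17, 13), (25, 4), (25, 11), (29, 0), (29, 15), (30, 4), (30, 11)]
Holes: [(1, 4), (1, 11), (2, 0), (2, 15), (6, 4), (6, 11), (14, 2), (14, 13), (17, 2), (17, 13), (25, 4), (25, 11), (29, 0), (29, 15), (30, 4), (30, 11)]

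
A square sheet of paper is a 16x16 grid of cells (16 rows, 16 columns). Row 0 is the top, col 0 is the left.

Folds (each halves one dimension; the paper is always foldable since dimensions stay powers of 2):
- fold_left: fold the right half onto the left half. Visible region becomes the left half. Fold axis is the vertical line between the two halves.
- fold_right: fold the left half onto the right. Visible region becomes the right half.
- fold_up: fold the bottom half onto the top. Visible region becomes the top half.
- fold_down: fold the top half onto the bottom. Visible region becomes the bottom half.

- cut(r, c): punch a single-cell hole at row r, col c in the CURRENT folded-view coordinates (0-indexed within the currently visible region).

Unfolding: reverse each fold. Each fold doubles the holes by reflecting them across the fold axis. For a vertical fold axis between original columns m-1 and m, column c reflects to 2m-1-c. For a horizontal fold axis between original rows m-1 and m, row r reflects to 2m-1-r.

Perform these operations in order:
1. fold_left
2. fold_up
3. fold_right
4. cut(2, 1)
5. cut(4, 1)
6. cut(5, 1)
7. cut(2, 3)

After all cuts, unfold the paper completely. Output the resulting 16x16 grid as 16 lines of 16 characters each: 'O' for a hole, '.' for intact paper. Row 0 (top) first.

Op 1 fold_left: fold axis v@8; visible region now rows[0,16) x cols[0,8) = 16x8
Op 2 fold_up: fold axis h@8; visible region now rows[0,8) x cols[0,8) = 8x8
Op 3 fold_right: fold axis v@4; visible region now rows[0,8) x cols[4,8) = 8x4
Op 4 cut(2, 1): punch at orig (2,5); cuts so far [(2, 5)]; region rows[0,8) x cols[4,8) = 8x4
Op 5 cut(4, 1): punch at orig (4,5); cuts so far [(2, 5), (4, 5)]; region rows[0,8) x cols[4,8) = 8x4
Op 6 cut(5, 1): punch at orig (5,5); cuts so far [(2, 5), (4, 5), (5, 5)]; region rows[0,8) x cols[4,8) = 8x4
Op 7 cut(2, 3): punch at orig (2,7); cuts so far [(2, 5), (2, 7), (4, 5), (5, 5)]; region rows[0,8) x cols[4,8) = 8x4
Unfold 1 (reflect across v@4): 8 holes -> [(2, 0), (2, 2), (2, 5), (2, 7), (4, 2), (4, 5), (5, 2), (5, 5)]
Unfold 2 (reflect across h@8): 16 holes -> [(2, 0), (2, 2), (2, 5), (2, 7), (4, 2), (4, 5), (5, 2), (5, 5), (10, 2), (10, 5), (11, 2), (11, 5), (13, 0), (13, 2), (13, 5), (13, 7)]
Unfold 3 (reflect across v@8): 32 holes -> [(2, 0), (2, 2), (2, 5), (2, 7), (2, 8), (2, 10), (2, 13), (2, 15), (4, 2), (4, 5), (4, 10), (4, 13), (5, 2), (5, 5), (5, 10), (5, 13), (10, 2), (10, 5), (10, 10), (10, 13), (11, 2), (11, 5), (11, 10), (11, 13), (13, 0), (13, 2), (13, 5), (13, 7), (13, 8), (13, 10), (13, 13), (13, 15)]

Answer: ................
................
O.O..O.OO.O..O.O
................
..O..O....O..O..
..O..O....O..O..
................
................
................
................
..O..O....O..O..
..O..O....O..O..
................
O.O..O.OO.O..O.O
................
................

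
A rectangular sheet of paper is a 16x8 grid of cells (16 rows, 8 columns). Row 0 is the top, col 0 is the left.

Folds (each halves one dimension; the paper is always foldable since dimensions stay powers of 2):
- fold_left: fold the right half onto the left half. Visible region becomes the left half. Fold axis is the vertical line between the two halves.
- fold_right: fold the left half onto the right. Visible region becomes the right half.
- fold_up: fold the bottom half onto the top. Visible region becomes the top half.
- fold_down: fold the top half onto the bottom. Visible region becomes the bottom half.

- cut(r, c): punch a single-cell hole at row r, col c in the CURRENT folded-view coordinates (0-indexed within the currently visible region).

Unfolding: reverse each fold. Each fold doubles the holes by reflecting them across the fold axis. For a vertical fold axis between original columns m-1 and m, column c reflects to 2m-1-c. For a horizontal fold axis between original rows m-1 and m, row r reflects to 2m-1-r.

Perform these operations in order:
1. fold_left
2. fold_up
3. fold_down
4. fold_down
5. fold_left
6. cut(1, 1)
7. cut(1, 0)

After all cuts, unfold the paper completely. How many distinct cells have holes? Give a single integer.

Op 1 fold_left: fold axis v@4; visible region now rows[0,16) x cols[0,4) = 16x4
Op 2 fold_up: fold axis h@8; visible region now rows[0,8) x cols[0,4) = 8x4
Op 3 fold_down: fold axis h@4; visible region now rows[4,8) x cols[0,4) = 4x4
Op 4 fold_down: fold axis h@6; visible region now rows[6,8) x cols[0,4) = 2x4
Op 5 fold_left: fold axis v@2; visible region now rows[6,8) x cols[0,2) = 2x2
Op 6 cut(1, 1): punch at orig (7,1); cuts so far [(7, 1)]; region rows[6,8) x cols[0,2) = 2x2
Op 7 cut(1, 0): punch at orig (7,0); cuts so far [(7, 0), (7, 1)]; region rows[6,8) x cols[0,2) = 2x2
Unfold 1 (reflect across v@2): 4 holes -> [(7, 0), (7, 1), (7, 2), (7, 3)]
Unfold 2 (reflect across h@6): 8 holes -> [(4, 0), (4, 1), (4, 2), (4, 3), (7, 0), (7, 1), (7, 2), (7, 3)]
Unfold 3 (reflect across h@4): 16 holes -> [(0, 0), (0, 1), (0, 2), (0, 3), (3, 0), (3, 1), (3, 2), (3, 3), (4, 0), (4, 1), (4, 2), (4, 3), (7, 0), (7, 1), (7, 2), (7, 3)]
Unfold 4 (reflect across h@8): 32 holes -> [(0, 0), (0, 1), (0, 2), (0, 3), (3, 0), (3, 1), (3, 2), (3, 3), (4, 0), (4, 1), (4, 2), (4, 3), (7, 0), (7, 1), (7, 2), (7, 3), (8, 0), (8, 1), (8, 2), (8, 3), (11, 0), (11, 1), (11, 2), (11, 3), (12, 0), (12, 1), (12, 2), (12, 3), (15, 0), (15, 1), (15, 2), (15, 3)]
Unfold 5 (reflect across v@4): 64 holes -> [(0, 0), (0, 1), (0, 2), (0, 3), (0, 4), (0, 5), (0, 6), (0, 7), (3, 0), (3, 1), (3, 2), (3, 3), (3, 4), (3, 5), (3, 6), (3, 7), (4, 0), (4, 1), (4, 2), (4, 3), (4, 4), (4, 5), (4, 6), (4, 7), (7, 0), (7, 1), (7, 2), (7, 3), (7, 4), (7, 5), (7, 6), (7, 7), (8, 0), (8, 1), (8, 2), (8, 3), (8, 4), (8, 5), (8, 6), (8, 7), (11, 0), (11, 1), (11, 2), (11, 3), (11, 4), (11, 5), (11, 6), (11, 7), (12, 0), (12, 1), (12, 2), (12, 3), (12, 4), (12, 5), (12, 6), (12, 7), (15, 0), (15, 1), (15, 2), (15, 3), (15, 4), (15, 5), (15, 6), (15, 7)]

Answer: 64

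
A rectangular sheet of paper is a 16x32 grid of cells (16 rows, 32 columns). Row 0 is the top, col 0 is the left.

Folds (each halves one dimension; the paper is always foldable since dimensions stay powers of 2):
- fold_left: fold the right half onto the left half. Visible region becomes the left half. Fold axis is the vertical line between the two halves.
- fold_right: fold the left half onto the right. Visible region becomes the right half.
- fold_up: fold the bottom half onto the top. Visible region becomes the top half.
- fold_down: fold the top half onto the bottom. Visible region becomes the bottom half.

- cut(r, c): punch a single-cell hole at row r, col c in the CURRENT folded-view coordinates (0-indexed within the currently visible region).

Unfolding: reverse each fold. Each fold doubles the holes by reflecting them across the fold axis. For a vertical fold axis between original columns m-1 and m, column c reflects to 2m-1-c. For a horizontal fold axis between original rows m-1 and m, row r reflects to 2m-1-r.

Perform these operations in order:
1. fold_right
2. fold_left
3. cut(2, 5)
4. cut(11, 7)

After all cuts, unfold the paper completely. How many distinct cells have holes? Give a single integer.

Op 1 fold_right: fold axis v@16; visible region now rows[0,16) x cols[16,32) = 16x16
Op 2 fold_left: fold axis v@24; visible region now rows[0,16) x cols[16,24) = 16x8
Op 3 cut(2, 5): punch at orig (2,21); cuts so far [(2, 21)]; region rows[0,16) x cols[16,24) = 16x8
Op 4 cut(11, 7): punch at orig (11,23); cuts so far [(2, 21), (11, 23)]; region rows[0,16) x cols[16,24) = 16x8
Unfold 1 (reflect across v@24): 4 holes -> [(2, 21), (2, 26), (11, 23), (11, 24)]
Unfold 2 (reflect across v@16): 8 holes -> [(2, 5), (2, 10), (2, 21), (2, 26), (11, 7), (11, 8), (11, 23), (11, 24)]

Answer: 8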